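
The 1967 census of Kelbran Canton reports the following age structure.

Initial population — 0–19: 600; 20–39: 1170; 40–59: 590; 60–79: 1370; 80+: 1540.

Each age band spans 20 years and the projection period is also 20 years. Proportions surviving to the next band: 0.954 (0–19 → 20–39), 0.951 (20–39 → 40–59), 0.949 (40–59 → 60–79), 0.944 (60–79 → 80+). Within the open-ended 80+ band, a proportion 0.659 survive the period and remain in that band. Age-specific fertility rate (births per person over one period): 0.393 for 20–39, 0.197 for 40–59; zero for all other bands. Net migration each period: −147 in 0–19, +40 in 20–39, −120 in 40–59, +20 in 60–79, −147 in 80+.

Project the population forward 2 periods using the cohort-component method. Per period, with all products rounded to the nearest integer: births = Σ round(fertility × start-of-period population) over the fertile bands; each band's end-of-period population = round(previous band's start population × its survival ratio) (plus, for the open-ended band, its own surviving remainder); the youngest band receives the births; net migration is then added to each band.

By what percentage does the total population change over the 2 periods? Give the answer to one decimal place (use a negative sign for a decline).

— Period 1 —
Births: 1170 × 0.393 = 460 ; 590 × 0.197 = 116 → total 576
20–39: 600 × 0.954 = 572
40–59: 1170 × 0.951 = 1113
60–79: 590 × 0.949 = 560
80+: 1370 × 0.944 + 1540 × 0.659 = 1293 + 1015 = 2308
Net migration: 0–19 − 147 → 429; 20–39 + 40 → 612; 40–59 − 120 → 993; 60–79 + 20 → 580; 80+ − 147 → 2161
End of period: [429, 612, 993, 580, 2161]
— Period 2 —
Births: 612 × 0.393 = 241 ; 993 × 0.197 = 196 → total 437
20–39: 429 × 0.954 = 409
40–59: 612 × 0.951 = 582
60–79: 993 × 0.949 = 942
80+: 580 × 0.944 + 2161 × 0.659 = 548 + 1424 = 1972
Net migration: 0–19 − 147 → 290; 20–39 + 40 → 449; 40–59 − 120 → 462; 60–79 + 20 → 962; 80+ − 147 → 1825
End of period: [290, 449, 462, 962, 1825]
Total: 5270 → 3988; change = -1282; percentage change = -24.3%

-24.3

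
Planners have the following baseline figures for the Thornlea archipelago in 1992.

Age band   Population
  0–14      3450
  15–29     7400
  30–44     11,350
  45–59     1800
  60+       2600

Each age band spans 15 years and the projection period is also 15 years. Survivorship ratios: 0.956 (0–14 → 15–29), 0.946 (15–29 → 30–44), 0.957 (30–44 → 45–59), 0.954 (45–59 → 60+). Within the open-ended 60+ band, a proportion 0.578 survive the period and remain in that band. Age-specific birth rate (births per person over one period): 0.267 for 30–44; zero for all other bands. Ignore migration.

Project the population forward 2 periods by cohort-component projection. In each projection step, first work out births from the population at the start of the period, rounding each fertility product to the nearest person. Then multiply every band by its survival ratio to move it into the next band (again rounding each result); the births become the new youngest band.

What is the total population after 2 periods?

Numbering the bands 1..5 from youngest to oldest:
Period 1:
Births: 11350 * 0.267 = 3030
Band 2: 3450 * 0.956 = 3298
Band 3: 7400 * 0.946 = 7000
Band 4: 11350 * 0.957 = 10862
Band 5: 1800 * 0.954 + 2600 * 0.578 = 1717 + 1503 = 3220
Giving 3030 / 3298 / 7000 / 10862 / 3220.
Period 2:
Births: 7000 * 0.267 = 1869
Band 2: 3030 * 0.956 = 2897
Band 3: 3298 * 0.946 = 3120
Band 4: 7000 * 0.957 = 6699
Band 5: 10862 * 0.954 + 3220 * 0.578 = 10362 + 1861 = 12223
Giving 1869 / 2897 / 3120 / 6699 / 12223.
Total after period 2: 1869 + 2897 + 3120 + 6699 + 12223 = 26808

26808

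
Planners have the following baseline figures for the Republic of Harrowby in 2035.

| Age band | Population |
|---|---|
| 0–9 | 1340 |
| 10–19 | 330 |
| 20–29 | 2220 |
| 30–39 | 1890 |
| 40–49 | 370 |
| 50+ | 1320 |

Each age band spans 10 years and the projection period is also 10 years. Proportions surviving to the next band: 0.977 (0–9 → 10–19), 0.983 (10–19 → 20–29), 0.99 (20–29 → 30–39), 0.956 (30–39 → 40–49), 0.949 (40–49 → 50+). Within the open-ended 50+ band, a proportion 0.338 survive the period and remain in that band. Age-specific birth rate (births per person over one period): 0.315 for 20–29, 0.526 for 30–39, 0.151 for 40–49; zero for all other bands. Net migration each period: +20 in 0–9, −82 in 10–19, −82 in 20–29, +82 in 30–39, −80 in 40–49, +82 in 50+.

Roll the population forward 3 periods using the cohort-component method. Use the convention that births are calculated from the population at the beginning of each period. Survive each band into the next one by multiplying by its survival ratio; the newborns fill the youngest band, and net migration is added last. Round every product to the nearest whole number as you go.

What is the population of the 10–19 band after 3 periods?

1438

After projecting period 1:
Births: 2220 * 0.315 = 699, 1890 * 0.526 = 994, 370 * 0.151 = 56 → 1749
10–19: 1340 * 0.977 = 1309
20–29: 330 * 0.983 = 324
30–39: 2220 * 0.99 = 2198
40–49: 1890 * 0.956 = 1807
50+: 370 * 0.949 + 1320 * 0.338 = 351 + 446 = 797
Net migration: 0–9 + 20 → 1769; 10–19 − 82 → 1227; 20–29 − 82 → 242; 30–39 + 82 → 2280; 40–49 − 80 → 1727; 50+ + 82 → 879
Giving 1769 / 1227 / 242 / 2280 / 1727 / 879.
After projecting period 2:
Births: 242 * 0.315 = 76, 2280 * 0.526 = 1199, 1727 * 0.151 = 261 → 1536
10–19: 1769 * 0.977 = 1728
20–29: 1227 * 0.983 = 1206
30–39: 242 * 0.99 = 240
40–49: 2280 * 0.956 = 2180
50+: 1727 * 0.949 + 879 * 0.338 = 1639 + 297 = 1936
Net migration: 0–9 + 20 → 1556; 10–19 − 82 → 1646; 20–29 − 82 → 1124; 30–39 + 82 → 322; 40–49 − 80 → 2100; 50+ + 82 → 2018
Giving 1556 / 1646 / 1124 / 322 / 2100 / 2018.
After projecting period 3:
Births: 1124 * 0.315 = 354, 322 * 0.526 = 169, 2100 * 0.151 = 317 → 840
10–19: 1556 * 0.977 = 1520
20–29: 1646 * 0.983 = 1618
30–39: 1124 * 0.99 = 1113
40–49: 322 * 0.956 = 308
50+: 2100 * 0.949 + 2018 * 0.338 = 1993 + 682 = 2675
Net migration: 0–9 + 20 → 860; 10–19 − 82 → 1438; 20–29 − 82 → 1536; 30–39 + 82 → 1195; 40–49 − 80 → 228; 50+ + 82 → 2757
Giving 860 / 1438 / 1536 / 1195 / 228 / 2757.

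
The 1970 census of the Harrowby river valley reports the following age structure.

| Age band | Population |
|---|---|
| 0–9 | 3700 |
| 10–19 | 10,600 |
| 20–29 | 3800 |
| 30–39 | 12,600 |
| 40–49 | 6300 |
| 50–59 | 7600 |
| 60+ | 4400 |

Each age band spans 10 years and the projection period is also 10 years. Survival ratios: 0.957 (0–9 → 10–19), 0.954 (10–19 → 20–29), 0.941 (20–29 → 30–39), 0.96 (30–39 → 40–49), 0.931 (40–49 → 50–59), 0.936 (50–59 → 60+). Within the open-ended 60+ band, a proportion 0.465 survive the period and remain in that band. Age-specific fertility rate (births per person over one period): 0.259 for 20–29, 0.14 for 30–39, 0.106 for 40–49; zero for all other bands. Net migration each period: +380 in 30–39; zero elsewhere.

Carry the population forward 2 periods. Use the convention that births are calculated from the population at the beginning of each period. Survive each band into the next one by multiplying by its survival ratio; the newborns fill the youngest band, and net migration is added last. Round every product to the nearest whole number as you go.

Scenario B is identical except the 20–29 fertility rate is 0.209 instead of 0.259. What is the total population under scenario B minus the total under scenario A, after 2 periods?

-688

[period 1]
Births: 3800 × 0.259 = 984, 12600 × 0.14 = 1764, 6300 × 0.106 = 668 → 3416
10–19: 3700 × 0.957 = 3541
20–29: 10600 × 0.954 = 10112
30–39: 3800 × 0.941 = 3576
40–49: 12600 × 0.96 = 12096
50–59: 6300 × 0.931 = 5865
60+: 7600 × 0.936 + 4400 × 0.465 = 7114 + 2046 = 9160
Net migration: 30–39 + 380 → 3956
End of period: [3416, 3541, 10112, 3956, 12096, 5865, 9160]
[period 2]
Births: 10112 × 0.259 = 2619, 3956 × 0.14 = 554, 12096 × 0.106 = 1282 → 4455
10–19: 3416 × 0.957 = 3269
20–29: 3541 × 0.954 = 3378
30–39: 10112 × 0.941 = 9515
40–49: 3956 × 0.96 = 3798
50–59: 12096 × 0.931 = 11261
60+: 5865 × 0.936 + 9160 × 0.465 = 5490 + 4259 = 9749
Net migration: 30–39 + 380 → 9895
End of period: [4455, 3269, 3378, 9895, 3798, 11261, 9749]
Scenario A total after 2 periods: 45805
Scenario B projection —
[period 1]
Births: 3800 × 0.209 = 794, 12600 × 0.14 = 1764, 6300 × 0.106 = 668 → 3226
10–19: 3700 × 0.957 = 3541
20–29: 10600 × 0.954 = 10112
30–39: 3800 × 0.941 = 3576
40–49: 12600 × 0.96 = 12096
50–59: 6300 × 0.931 = 5865
60+: 7600 × 0.936 + 4400 × 0.465 = 7114 + 2046 = 9160
Net migration: 30–39 + 380 → 3956
End of period: [3226, 3541, 10112, 3956, 12096, 5865, 9160]
[period 2]
Births: 10112 × 0.209 = 2113, 3956 × 0.14 = 554, 12096 × 0.106 = 1282 → 3949
10–19: 3226 × 0.957 = 3087
20–29: 3541 × 0.954 = 3378
30–39: 10112 × 0.941 = 9515
40–49: 3956 × 0.96 = 3798
50–59: 12096 × 0.931 = 11261
60+: 5865 × 0.936 + 9160 × 0.465 = 5490 + 4259 = 9749
Net migration: 30–39 + 380 → 9895
End of period: [3949, 3087, 3378, 9895, 3798, 11261, 9749]
Scenario B total after 2 periods: 45117
Difference B − A = 45117 − 45805 = -688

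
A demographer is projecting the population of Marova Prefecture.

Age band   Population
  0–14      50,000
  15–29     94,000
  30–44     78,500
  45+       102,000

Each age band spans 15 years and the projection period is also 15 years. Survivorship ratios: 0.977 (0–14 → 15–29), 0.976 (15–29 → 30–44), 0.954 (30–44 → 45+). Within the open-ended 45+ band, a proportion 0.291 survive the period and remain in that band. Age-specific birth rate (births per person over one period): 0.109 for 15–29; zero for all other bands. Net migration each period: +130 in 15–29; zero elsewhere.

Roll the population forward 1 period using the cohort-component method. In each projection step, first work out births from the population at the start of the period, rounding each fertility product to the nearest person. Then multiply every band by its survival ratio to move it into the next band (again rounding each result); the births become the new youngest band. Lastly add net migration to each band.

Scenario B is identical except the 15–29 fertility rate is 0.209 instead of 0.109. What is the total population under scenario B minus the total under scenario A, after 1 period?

(Groups numbered youngest = 1 to oldest = 4.)
After projecting period 1:
Births: 94000 × 0.109 = 10246
Group 2: 50000 × 0.977 = 48850
Group 3: 94000 × 0.976 = 91744
Group 4: 78500 × 0.954 + 102000 × 0.291 = 74889 + 29682 = 104571
Net migration: Group 2 + 130 → 48980
Population now: 0–14=10246, 15–29=48980, 30–44=91744, 45+=104571
Scenario A total after 1 period: 255541
Scenario B projection —
After projecting period 1:
Births: 94000 × 0.209 = 19646
Group 2: 50000 × 0.977 = 48850
Group 3: 94000 × 0.976 = 91744
Group 4: 78500 × 0.954 + 102000 × 0.291 = 74889 + 29682 = 104571
Net migration: Group 2 + 130 → 48980
Population now: 0–14=19646, 15–29=48980, 30–44=91744, 45+=104571
Scenario B total after 1 period: 264941
Difference B − A = 264941 − 255541 = 9400

9400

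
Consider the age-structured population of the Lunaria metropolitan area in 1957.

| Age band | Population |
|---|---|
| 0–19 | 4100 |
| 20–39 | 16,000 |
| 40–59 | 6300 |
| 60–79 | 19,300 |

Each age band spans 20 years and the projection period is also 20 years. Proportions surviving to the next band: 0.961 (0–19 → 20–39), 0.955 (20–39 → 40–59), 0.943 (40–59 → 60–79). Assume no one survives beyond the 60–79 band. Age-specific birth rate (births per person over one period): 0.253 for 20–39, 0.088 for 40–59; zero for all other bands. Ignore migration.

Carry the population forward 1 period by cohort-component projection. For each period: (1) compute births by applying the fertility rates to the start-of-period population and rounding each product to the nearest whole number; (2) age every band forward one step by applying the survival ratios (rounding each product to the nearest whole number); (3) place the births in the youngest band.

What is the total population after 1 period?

29763

Let group 1 be 0–19 through group 4 = 60–79.
— Period 1 —
Births: 16000 × 0.253 = 4048 ; 6300 × 0.088 = 554 → 4602
Group 2: 4100 × 0.961 = 3940
Group 3: 16000 × 0.955 = 15280
Group 4: 6300 × 0.943 = 5941
→ [4602, 3940, 15280, 5941]
Total after period 1: 4602 + 3940 + 15280 + 5941 = 29763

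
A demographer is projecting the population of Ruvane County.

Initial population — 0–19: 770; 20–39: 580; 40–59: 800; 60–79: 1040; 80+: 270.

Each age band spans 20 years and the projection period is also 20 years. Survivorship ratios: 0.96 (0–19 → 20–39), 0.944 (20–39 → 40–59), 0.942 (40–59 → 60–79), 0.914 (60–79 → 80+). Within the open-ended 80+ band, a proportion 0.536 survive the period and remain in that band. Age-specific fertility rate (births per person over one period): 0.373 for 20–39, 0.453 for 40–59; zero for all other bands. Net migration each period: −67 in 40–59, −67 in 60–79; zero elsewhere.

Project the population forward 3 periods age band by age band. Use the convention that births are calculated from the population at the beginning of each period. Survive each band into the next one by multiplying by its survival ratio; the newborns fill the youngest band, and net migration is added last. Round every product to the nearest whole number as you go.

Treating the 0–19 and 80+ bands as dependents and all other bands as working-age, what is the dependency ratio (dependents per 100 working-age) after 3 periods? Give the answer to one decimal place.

[period 1]
Births: 580 * 0.373 = 216, 800 * 0.453 = 362 → total 578
20–39: 770 * 0.96 = 739
40–59: 580 * 0.944 = 548
60–79: 800 * 0.942 = 754
80+: 1040 * 0.914 + 270 * 0.536 = 951 + 145 = 1096
Net migration: 40–59 − 67 → 481; 60–79 − 67 → 687
Population now: 0–19=578, 20–39=739, 40–59=481, 60–79=687, 80+=1096
[period 2]
Births: 739 * 0.373 = 276, 481 * 0.453 = 218 → total 494
20–39: 578 * 0.96 = 555
40–59: 739 * 0.944 = 698
60–79: 481 * 0.942 = 453
80+: 687 * 0.914 + 1096 * 0.536 = 628 + 587 = 1215
Net migration: 40–59 − 67 → 631; 60–79 − 67 → 386
Population now: 0–19=494, 20–39=555, 40–59=631, 60–79=386, 80+=1215
[period 3]
Births: 555 * 0.373 = 207, 631 * 0.453 = 286 → total 493
20–39: 494 * 0.96 = 474
40–59: 555 * 0.944 = 524
60–79: 631 * 0.942 = 594
80+: 386 * 0.914 + 1215 * 0.536 = 353 + 651 = 1004
Net migration: 40–59 − 67 → 457; 60–79 − 67 → 527
Population now: 0–19=493, 20–39=474, 40–59=457, 60–79=527, 80+=1004
Dependents (band 0–19 + band 80+) = 493 + 1004 = 1497; working-age = 1458; ratio = 1497/1458 × 100 = 102.7

102.7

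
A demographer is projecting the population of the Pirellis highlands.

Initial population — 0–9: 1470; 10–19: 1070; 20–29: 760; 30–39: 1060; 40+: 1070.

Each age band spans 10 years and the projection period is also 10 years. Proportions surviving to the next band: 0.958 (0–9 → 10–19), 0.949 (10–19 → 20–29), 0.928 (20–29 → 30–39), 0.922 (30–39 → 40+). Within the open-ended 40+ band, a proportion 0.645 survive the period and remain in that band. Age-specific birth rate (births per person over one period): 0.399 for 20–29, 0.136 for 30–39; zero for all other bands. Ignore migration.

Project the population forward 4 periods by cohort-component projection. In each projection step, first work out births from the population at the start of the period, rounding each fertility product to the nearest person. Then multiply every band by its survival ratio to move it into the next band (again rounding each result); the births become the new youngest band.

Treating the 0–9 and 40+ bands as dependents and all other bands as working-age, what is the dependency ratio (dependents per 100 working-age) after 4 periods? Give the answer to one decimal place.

187.7

Period 1:
Births: 760 × 0.399 = 303, 1060 × 0.136 = 144 → total 447
10–19: 1470 × 0.958 = 1408
20–29: 1070 × 0.949 = 1015
30–39: 760 × 0.928 = 705
40+: 1060 × 0.922 + 1070 × 0.645 = 977 + 690 = 1667
Giving 447 / 1408 / 1015 / 705 / 1667.
Period 2:
Births: 1015 × 0.399 = 405, 705 × 0.136 = 96 → total 501
10–19: 447 × 0.958 = 428
20–29: 1408 × 0.949 = 1336
30–39: 1015 × 0.928 = 942
40+: 705 × 0.922 + 1667 × 0.645 = 650 + 1075 = 1725
Giving 501 / 428 / 1336 / 942 / 1725.
Period 3:
Births: 1336 × 0.399 = 533, 942 × 0.136 = 128 → total 661
10–19: 501 × 0.958 = 480
20–29: 428 × 0.949 = 406
30–39: 1336 × 0.928 = 1240
40+: 942 × 0.922 + 1725 × 0.645 = 869 + 1113 = 1982
Giving 661 / 480 / 406 / 1240 / 1982.
Period 4:
Births: 406 × 0.399 = 162, 1240 × 0.136 = 169 → total 331
10–19: 661 × 0.958 = 633
20–29: 480 × 0.949 = 456
30–39: 406 × 0.928 = 377
40+: 1240 × 0.922 + 1982 × 0.645 = 1143 + 1278 = 2421
Giving 331 / 633 / 456 / 377 / 2421.
Dependents (band 0–9 + band 40+) = 331 + 2421 = 2752; working-age = 1466; ratio = 2752/1466 × 100 = 187.7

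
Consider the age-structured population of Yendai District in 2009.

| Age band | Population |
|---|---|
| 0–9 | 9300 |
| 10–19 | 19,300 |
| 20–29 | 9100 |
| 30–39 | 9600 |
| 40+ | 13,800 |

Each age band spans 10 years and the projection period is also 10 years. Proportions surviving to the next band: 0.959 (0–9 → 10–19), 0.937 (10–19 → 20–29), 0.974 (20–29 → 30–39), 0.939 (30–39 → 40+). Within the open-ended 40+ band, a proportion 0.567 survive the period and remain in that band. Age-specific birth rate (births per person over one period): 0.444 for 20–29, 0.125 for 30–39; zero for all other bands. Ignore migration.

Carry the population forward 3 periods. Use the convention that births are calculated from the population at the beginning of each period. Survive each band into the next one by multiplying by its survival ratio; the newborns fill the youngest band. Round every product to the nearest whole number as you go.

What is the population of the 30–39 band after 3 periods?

Numbering the bands 1..5 from youngest to oldest:
After projecting period 1:
Births: 9100 * 0.444 = 4040 ; 9600 * 0.125 = 1200 ⇒ total 5240
Band 2: 9300 * 0.959 = 8919
Band 3: 19300 * 0.937 = 18084
Band 4: 9100 * 0.974 = 8863
Band 5: 9600 * 0.939 + 13800 * 0.567 = 9014 + 7825 = 16839
End of period: [5240, 8919, 18084, 8863, 16839]
After projecting period 2:
Births: 18084 * 0.444 = 8029 ; 8863 * 0.125 = 1108 ⇒ total 9137
Band 2: 5240 * 0.959 = 5025
Band 3: 8919 * 0.937 = 8357
Band 4: 18084 * 0.974 = 17614
Band 5: 8863 * 0.939 + 16839 * 0.567 = 8322 + 9548 = 17870
End of period: [9137, 5025, 8357, 17614, 17870]
After projecting period 3:
Births: 8357 * 0.444 = 3711 ; 17614 * 0.125 = 2202 ⇒ total 5913
Band 2: 9137 * 0.959 = 8762
Band 3: 5025 * 0.937 = 4708
Band 4: 8357 * 0.974 = 8140
Band 5: 17614 * 0.939 + 17870 * 0.567 = 16540 + 10132 = 26672
End of period: [5913, 8762, 4708, 8140, 26672]

8140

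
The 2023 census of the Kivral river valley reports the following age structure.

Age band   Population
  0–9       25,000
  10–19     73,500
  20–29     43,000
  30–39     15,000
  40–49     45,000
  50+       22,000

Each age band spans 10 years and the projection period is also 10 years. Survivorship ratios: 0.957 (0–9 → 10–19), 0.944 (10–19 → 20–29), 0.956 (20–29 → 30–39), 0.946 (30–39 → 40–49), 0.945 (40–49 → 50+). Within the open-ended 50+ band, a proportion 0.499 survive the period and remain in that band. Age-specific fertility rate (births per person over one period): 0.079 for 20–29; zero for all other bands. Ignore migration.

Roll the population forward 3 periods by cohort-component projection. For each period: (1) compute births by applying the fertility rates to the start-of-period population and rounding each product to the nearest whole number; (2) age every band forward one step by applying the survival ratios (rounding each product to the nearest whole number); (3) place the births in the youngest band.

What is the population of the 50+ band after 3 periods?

Numbering the bands 1..6 from youngest to oldest:
After projecting period 1:
Births: 43000 × 0.079 = 3397
Band 2: 25000 × 0.957 = 23925
Band 3: 73500 × 0.944 = 69384
Band 4: 43000 × 0.956 = 41108
Band 5: 15000 × 0.946 = 14190
Band 6: 45000 × 0.945 + 22000 × 0.499 = 42525 + 10978 = 53503
Population now: 0–9=3397, 10–19=23925, 20–29=69384, 30–39=41108, 40–49=14190, 50+=53503
After projecting period 2:
Births: 69384 × 0.079 = 5481
Band 2: 3397 × 0.957 = 3251
Band 3: 23925 × 0.944 = 22585
Band 4: 69384 × 0.956 = 66331
Band 5: 41108 × 0.946 = 38888
Band 6: 14190 × 0.945 + 53503 × 0.499 = 13410 + 26698 = 40108
Population now: 0–9=5481, 10–19=3251, 20–29=22585, 30–39=66331, 40–49=38888, 50+=40108
After projecting period 3:
Births: 22585 × 0.079 = 1784
Band 2: 5481 × 0.957 = 5245
Band 3: 3251 × 0.944 = 3069
Band 4: 22585 × 0.956 = 21591
Band 5: 66331 × 0.946 = 62749
Band 6: 38888 × 0.945 + 40108 × 0.499 = 36749 + 20014 = 56763
Population now: 0–9=1784, 10–19=5245, 20–29=3069, 30–39=21591, 40–49=62749, 50+=56763

56763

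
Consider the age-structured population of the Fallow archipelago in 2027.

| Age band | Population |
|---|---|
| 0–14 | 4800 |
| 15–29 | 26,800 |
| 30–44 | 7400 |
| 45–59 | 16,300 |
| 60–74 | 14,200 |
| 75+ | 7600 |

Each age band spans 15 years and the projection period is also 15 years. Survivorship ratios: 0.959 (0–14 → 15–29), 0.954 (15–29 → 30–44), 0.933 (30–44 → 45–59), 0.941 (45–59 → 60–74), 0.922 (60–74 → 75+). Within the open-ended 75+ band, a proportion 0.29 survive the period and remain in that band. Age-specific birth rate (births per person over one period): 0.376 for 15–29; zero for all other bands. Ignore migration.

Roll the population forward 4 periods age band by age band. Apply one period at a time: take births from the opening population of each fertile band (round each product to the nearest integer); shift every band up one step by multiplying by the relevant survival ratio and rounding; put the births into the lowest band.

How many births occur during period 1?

After projecting period 1:
Births: 26800 × 0.376 = 10077
15–29: 4800 × 0.959 = 4603
30–44: 26800 × 0.954 = 25567
45–59: 7400 × 0.933 = 6904
60–74: 16300 × 0.941 = 15338
75+: 14200 × 0.922 + 7600 × 0.29 = 13092 + 2204 = 15296
Giving 10077 / 4603 / 25567 / 6904 / 15338 / 15296.

10077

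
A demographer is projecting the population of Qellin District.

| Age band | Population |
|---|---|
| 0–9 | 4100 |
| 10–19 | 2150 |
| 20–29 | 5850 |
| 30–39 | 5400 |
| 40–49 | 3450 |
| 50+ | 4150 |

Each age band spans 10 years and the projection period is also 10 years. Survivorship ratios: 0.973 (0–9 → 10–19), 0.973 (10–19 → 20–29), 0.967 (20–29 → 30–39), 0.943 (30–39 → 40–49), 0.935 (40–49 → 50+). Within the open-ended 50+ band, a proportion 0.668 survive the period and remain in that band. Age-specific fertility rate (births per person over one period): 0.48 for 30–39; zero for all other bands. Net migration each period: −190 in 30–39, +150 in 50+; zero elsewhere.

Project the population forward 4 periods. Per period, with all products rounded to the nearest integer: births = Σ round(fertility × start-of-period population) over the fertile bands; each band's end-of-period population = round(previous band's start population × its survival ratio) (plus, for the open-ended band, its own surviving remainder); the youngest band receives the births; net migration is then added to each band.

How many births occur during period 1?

2592

Call the bands 1 to 6, youngest first.
[period 1]
Births: 5400 × 0.48 = 2592
Band 2: 4100 × 0.973 = 3989
Band 3: 2150 × 0.973 = 2092
Band 4: 5850 × 0.967 = 5657
Band 5: 5400 × 0.943 = 5092
Band 6: 3450 × 0.935 + 4150 × 0.668 = 3226 + 2772 = 5998
Net migration: Band 4 − 190 → 5467; Band 6 + 150 → 6148
End of period: [2592, 3989, 2092, 5467, 5092, 6148]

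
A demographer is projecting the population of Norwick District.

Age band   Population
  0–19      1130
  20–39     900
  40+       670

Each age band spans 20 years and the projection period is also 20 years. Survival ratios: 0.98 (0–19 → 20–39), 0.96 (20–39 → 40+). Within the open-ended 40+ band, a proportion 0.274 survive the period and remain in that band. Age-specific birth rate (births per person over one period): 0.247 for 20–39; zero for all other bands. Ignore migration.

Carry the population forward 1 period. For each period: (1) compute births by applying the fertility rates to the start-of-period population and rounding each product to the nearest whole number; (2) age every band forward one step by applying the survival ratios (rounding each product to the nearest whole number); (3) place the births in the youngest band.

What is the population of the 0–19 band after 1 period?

222

(Groups numbered youngest = 1 to oldest = 3.)
After projecting period 1:
Births: 900 × 0.247 = 222
Group 2: 1130 × 0.98 = 1107
Group 3: 900 × 0.96 + 670 × 0.274 = 864 + 184 = 1048
End of period: [222, 1107, 1048]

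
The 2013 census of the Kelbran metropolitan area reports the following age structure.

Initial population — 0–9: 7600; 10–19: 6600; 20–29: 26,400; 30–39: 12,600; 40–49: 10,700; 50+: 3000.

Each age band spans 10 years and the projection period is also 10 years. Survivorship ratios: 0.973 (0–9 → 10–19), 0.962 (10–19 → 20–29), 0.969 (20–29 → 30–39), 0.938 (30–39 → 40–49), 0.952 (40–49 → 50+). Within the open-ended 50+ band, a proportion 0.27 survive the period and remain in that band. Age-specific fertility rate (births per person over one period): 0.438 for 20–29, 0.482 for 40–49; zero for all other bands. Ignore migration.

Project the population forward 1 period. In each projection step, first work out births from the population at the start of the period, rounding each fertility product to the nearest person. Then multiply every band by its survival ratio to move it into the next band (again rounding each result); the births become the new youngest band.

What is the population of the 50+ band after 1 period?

10996

(Bands numbered youngest = 1 to oldest = 6.)
Period 1.
Births: 26400 × 0.438 = 11563 ; 10700 × 0.482 = 5157 — total 16720
Band 2: 7600 × 0.973 = 7395
Band 3: 6600 × 0.962 = 6349
Band 4: 26400 × 0.969 = 25582
Band 5: 12600 × 0.938 = 11819
Band 6: 10700 × 0.952 + 3000 × 0.27 = 10186 + 810 = 10996
Population now: 0–9=16720, 10–19=7395, 20–29=6349, 30–39=25582, 40–49=11819, 50+=10996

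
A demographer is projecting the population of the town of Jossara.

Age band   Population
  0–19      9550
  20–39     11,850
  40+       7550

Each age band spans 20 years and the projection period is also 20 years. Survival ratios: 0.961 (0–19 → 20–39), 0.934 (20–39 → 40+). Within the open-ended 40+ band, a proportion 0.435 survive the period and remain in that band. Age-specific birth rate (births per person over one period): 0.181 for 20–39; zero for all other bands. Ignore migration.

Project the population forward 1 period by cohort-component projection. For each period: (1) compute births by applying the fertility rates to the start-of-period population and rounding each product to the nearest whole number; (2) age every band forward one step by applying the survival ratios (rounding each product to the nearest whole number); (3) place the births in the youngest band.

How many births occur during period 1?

2145

Numbering the groups 1..3 from youngest to oldest:
Period 1:
Births: 11850 * 0.181 = 2145
Group 2: 9550 * 0.961 = 9178
Group 3: 11850 * 0.934 + 7550 * 0.435 = 11068 + 3284 = 14352
→ [2145, 9178, 14352]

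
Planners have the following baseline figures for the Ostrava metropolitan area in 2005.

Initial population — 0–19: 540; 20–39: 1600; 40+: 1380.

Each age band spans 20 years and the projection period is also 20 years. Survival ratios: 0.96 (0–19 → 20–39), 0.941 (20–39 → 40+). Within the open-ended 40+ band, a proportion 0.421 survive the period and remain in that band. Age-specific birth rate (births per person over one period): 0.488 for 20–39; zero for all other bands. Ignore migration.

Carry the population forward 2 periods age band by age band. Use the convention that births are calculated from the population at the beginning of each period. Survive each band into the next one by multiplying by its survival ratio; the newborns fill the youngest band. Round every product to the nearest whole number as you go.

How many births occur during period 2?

253

Period 1:
Births: 1600 * 0.488 = 781
20–39: 540 * 0.96 = 518
40+: 1600 * 0.941 + 1380 * 0.421 = 1506 + 581 = 2087
→ [781, 518, 2087]
Period 2:
Births: 518 * 0.488 = 253
20–39: 781 * 0.96 = 750
40+: 518 * 0.941 + 2087 * 0.421 = 487 + 879 = 1366
→ [253, 750, 1366]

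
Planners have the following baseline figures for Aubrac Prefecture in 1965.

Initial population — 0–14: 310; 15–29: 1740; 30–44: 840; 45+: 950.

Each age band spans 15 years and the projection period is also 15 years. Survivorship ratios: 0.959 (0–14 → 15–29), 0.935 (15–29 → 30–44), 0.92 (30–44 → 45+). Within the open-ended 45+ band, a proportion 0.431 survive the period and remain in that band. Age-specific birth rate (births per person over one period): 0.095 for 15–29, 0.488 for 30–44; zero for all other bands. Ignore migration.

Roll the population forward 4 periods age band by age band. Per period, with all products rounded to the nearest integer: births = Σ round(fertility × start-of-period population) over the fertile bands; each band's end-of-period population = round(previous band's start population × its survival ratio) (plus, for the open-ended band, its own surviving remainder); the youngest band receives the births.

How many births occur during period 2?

After projecting period 1:
Births: 1740 × 0.095 = 165, 840 × 0.488 = 410 → total 575
15–29: 310 × 0.959 = 297
30–44: 1740 × 0.935 = 1627
45+: 840 × 0.92 + 950 × 0.431 = 773 + 409 = 1182
→ [575, 297, 1627, 1182]
After projecting period 2:
Births: 297 × 0.095 = 28, 1627 × 0.488 = 794 → total 822
15–29: 575 × 0.959 = 551
30–44: 297 × 0.935 = 278
45+: 1627 × 0.92 + 1182 × 0.431 = 1497 + 509 = 2006
→ [822, 551, 278, 2006]

822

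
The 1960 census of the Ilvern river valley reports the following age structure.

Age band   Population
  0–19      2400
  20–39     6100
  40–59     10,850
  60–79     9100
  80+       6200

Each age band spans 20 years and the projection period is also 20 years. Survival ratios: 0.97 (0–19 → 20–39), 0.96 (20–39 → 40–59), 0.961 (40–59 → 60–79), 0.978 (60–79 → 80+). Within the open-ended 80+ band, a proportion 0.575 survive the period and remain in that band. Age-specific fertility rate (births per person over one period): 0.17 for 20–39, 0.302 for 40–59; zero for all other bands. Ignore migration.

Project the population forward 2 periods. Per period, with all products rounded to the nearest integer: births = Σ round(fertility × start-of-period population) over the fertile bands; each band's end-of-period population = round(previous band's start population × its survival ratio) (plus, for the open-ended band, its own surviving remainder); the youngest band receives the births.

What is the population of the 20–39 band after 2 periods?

4185

After projecting period 1:
Births: 6100 × 0.17 = 1037, 10850 × 0.302 = 3277 — total 4314
20–39: 2400 × 0.97 = 2328
40–59: 6100 × 0.96 = 5856
60–79: 10850 × 0.961 = 10427
80+: 9100 × 0.978 + 6200 × 0.575 = 8900 + 3565 = 12465
→ [4314, 2328, 5856, 10427, 12465]
After projecting period 2:
Births: 2328 × 0.17 = 396, 5856 × 0.302 = 1769 — total 2165
20–39: 4314 × 0.97 = 4185
40–59: 2328 × 0.96 = 2235
60–79: 5856 × 0.961 = 5628
80+: 10427 × 0.978 + 12465 × 0.575 = 10198 + 7167 = 17365
→ [2165, 4185, 2235, 5628, 17365]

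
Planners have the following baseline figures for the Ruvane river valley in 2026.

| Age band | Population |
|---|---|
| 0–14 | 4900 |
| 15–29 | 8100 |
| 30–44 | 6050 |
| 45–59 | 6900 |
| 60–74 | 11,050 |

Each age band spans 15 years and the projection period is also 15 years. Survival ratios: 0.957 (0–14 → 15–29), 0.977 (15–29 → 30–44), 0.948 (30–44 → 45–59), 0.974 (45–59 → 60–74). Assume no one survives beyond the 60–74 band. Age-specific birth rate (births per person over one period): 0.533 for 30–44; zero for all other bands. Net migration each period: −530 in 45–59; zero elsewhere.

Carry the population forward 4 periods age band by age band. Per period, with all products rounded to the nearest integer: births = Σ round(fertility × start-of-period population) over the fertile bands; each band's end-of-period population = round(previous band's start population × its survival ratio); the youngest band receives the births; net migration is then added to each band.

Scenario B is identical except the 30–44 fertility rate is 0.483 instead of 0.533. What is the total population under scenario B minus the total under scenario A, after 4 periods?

-1144

Call the bands 1 to 5, youngest first.
[period 1]
Births: 6050 × 0.533 = 3225
Band 2: 4900 × 0.957 = 4689
Band 3: 8100 × 0.977 = 7914
Band 4: 6050 × 0.948 = 5735
Band 5: 6900 × 0.974 = 6721
Net migration: Band 4 − 530 → 5205
Population now: 0–14=3225, 15–29=4689, 30–44=7914, 45–59=5205, 60–74=6721
[period 2]
Births: 7914 × 0.533 = 4218
Band 2: 3225 × 0.957 = 3086
Band 3: 4689 × 0.977 = 4581
Band 4: 7914 × 0.948 = 7502
Band 5: 5205 × 0.974 = 5070
Net migration: Band 4 − 530 → 6972
Population now: 0–14=4218, 15–29=3086, 30–44=4581, 45–59=6972, 60–74=5070
[period 3]
Births: 4581 × 0.533 = 2442
Band 2: 4218 × 0.957 = 4037
Band 3: 3086 × 0.977 = 3015
Band 4: 4581 × 0.948 = 4343
Band 5: 6972 × 0.974 = 6791
Net migration: Band 4 − 530 → 3813
Population now: 0–14=2442, 15–29=4037, 30–44=3015, 45–59=3813, 60–74=6791
[period 4]
Births: 3015 × 0.533 = 1607
Band 2: 2442 × 0.957 = 2337
Band 3: 4037 × 0.977 = 3944
Band 4: 3015 × 0.948 = 2858
Band 5: 3813 × 0.974 = 3714
Net migration: Band 4 − 530 → 2328
Population now: 0–14=1607, 15–29=2337, 30–44=3944, 45–59=2328, 60–74=3714
Scenario A total after 4 periods: 13930
Scenario B projection —
[period 1]
Births: 6050 × 0.483 = 2922
Band 2: 4900 × 0.957 = 4689
Band 3: 8100 × 0.977 = 7914
Band 4: 6050 × 0.948 = 5735
Band 5: 6900 × 0.974 = 6721
Net migration: Band 4 − 530 → 5205
Population now: 0–14=2922, 15–29=4689, 30–44=7914, 45–59=5205, 60–74=6721
[period 2]
Births: 7914 × 0.483 = 3822
Band 2: 2922 × 0.957 = 2796
Band 3: 4689 × 0.977 = 4581
Band 4: 7914 × 0.948 = 7502
Band 5: 5205 × 0.974 = 5070
Net migration: Band 4 − 530 → 6972
Population now: 0–14=3822, 15–29=2796, 30–44=4581, 45–59=6972, 60–74=5070
[period 3]
Births: 4581 × 0.483 = 2213
Band 2: 3822 × 0.957 = 3658
Band 3: 2796 × 0.977 = 2732
Band 4: 4581 × 0.948 = 4343
Band 5: 6972 × 0.974 = 6791
Net migration: Band 4 − 530 → 3813
Population now: 0–14=2213, 15–29=3658, 30–44=2732, 45–59=3813, 60–74=6791
[period 4]
Births: 2732 × 0.483 = 1320
Band 2: 2213 × 0.957 = 2118
Band 3: 3658 × 0.977 = 3574
Band 4: 2732 × 0.948 = 2590
Band 5: 3813 × 0.974 = 3714
Net migration: Band 4 − 530 → 2060
Population now: 0–14=1320, 15–29=2118, 30–44=3574, 45–59=2060, 60–74=3714
Scenario B total after 4 periods: 12786
Difference B − A = 12786 − 13930 = -1144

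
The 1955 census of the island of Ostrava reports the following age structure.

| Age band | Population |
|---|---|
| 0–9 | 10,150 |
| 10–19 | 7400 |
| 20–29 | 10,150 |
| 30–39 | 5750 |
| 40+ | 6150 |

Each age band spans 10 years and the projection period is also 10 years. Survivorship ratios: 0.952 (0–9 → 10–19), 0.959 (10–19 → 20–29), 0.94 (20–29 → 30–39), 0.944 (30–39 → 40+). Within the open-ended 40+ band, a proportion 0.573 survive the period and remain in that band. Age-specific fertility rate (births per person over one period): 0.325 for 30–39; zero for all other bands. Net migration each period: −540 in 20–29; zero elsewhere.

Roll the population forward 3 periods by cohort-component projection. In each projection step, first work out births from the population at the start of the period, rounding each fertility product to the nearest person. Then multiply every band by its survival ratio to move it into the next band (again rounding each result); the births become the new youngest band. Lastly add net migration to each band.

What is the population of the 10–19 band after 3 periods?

(Groups numbered youngest = 1 to oldest = 5.)
— Period 1 —
Births: 5750 × 0.325 = 1869
Group 2: 10150 × 0.952 = 9663
Group 3: 7400 × 0.959 = 7097
Group 4: 10150 × 0.94 = 9541
Group 5: 5750 × 0.944 + 6150 × 0.573 = 5428 + 3524 = 8952
Net migration: Group 3 − 540 → 6557
End of period: [1869, 9663, 6557, 9541, 8952]
— Period 2 —
Births: 9541 × 0.325 = 3101
Group 2: 1869 × 0.952 = 1779
Group 3: 9663 × 0.959 = 9267
Group 4: 6557 × 0.94 = 6164
Group 5: 9541 × 0.944 + 8952 × 0.573 = 9007 + 5129 = 14136
Net migration: Group 3 − 540 → 8727
End of period: [3101, 1779, 8727, 6164, 14136]
— Period 3 —
Births: 6164 × 0.325 = 2003
Group 2: 3101 × 0.952 = 2952
Group 3: 1779 × 0.959 = 1706
Group 4: 8727 × 0.94 = 8203
Group 5: 6164 × 0.944 + 14136 × 0.573 = 5819 + 8100 = 13919
Net migration: Group 3 − 540 → 1166
End of period: [2003, 2952, 1166, 8203, 13919]

2952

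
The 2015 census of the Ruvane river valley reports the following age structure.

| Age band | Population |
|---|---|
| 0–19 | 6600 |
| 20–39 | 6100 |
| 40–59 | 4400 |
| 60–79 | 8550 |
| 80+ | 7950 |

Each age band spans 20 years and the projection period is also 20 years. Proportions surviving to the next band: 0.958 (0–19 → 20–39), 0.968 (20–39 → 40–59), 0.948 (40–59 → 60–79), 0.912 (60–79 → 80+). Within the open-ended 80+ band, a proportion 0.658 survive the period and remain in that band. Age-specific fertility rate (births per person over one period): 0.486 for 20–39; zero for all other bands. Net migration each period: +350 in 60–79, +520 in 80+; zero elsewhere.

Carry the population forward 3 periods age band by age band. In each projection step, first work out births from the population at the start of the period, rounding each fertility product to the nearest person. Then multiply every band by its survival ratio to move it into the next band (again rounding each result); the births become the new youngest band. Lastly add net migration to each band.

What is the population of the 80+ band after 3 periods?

14866

Let group 1 be 0–19 through group 5 = 80+.
After projecting period 1:
Births: 6100 × 0.486 = 2965
Group 2: 6600 × 0.958 = 6323
Group 3: 6100 × 0.968 = 5905
Group 4: 4400 × 0.948 = 4171
Group 5: 8550 × 0.912 + 7950 × 0.658 = 7798 + 5231 = 13029
Net migration: Group 4 + 350 → 4521; Group 5 + 520 → 13549
→ [2965, 6323, 5905, 4521, 13549]
After projecting period 2:
Births: 6323 × 0.486 = 3073
Group 2: 2965 × 0.958 = 2840
Group 3: 6323 × 0.968 = 6121
Group 4: 5905 × 0.948 = 5598
Group 5: 4521 × 0.912 + 13549 × 0.658 = 4123 + 8915 = 13038
Net migration: Group 4 + 350 → 5948; Group 5 + 520 → 13558
→ [3073, 2840, 6121, 5948, 13558]
After projecting period 3:
Births: 2840 × 0.486 = 1380
Group 2: 3073 × 0.958 = 2944
Group 3: 2840 × 0.968 = 2749
Group 4: 6121 × 0.948 = 5803
Group 5: 5948 × 0.912 + 13558 × 0.658 = 5425 + 8921 = 14346
Net migration: Group 4 + 350 → 6153; Group 5 + 520 → 14866
→ [1380, 2944, 2749, 6153, 14866]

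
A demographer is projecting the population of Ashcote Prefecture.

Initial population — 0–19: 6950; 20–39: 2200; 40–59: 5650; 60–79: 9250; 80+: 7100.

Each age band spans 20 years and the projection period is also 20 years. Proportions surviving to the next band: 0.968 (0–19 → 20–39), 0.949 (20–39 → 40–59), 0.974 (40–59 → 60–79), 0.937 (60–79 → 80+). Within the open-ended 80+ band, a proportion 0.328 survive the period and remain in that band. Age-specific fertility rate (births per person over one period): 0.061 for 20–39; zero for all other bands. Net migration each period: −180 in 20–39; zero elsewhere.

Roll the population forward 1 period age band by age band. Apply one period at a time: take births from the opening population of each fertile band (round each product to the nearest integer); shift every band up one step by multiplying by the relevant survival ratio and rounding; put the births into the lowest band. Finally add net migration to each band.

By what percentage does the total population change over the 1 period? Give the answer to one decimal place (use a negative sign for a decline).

-18.9

Period 1.
Births: 2200 * 0.061 = 134
20–39: 6950 * 0.968 = 6728
40–59: 2200 * 0.949 = 2088
60–79: 5650 * 0.974 = 5503
80+: 9250 * 0.937 + 7100 * 0.328 = 8667 + 2329 = 10996
Net migration: 20–39 − 180 → 6548
End of period: [134, 6548, 2088, 5503, 10996]
Total: 31150 → 25269; change = -5881; percentage change = -18.9%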